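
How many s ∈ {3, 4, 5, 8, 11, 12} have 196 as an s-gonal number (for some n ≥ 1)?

s = 3: P(3, 19) = 190 and P(3, 20) = 210; 196 is not s-gonal.
s = 4: P(4, 14) = 196. ✓
s = 5: P(5, 11) = 176 and P(5, 12) = 210; 196 is not s-gonal.
s = 8: P(8, 8) = 176 and P(8, 9) = 225; 196 is not s-gonal.
s = 11: P(11, 7) = 196. ✓
s = 12: P(12, 6) = 156 and P(12, 7) = 217; 196 is not s-gonal.
Hits: s ∈ {4, 11} → 2.

2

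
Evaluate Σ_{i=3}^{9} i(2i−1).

Σ i(2i−1) = 2Σi² − Σi over i = 3..9.
Σi = 45 − 3 = 42 and Σi² = 285 − 5 = 280.
2·280 − 1·42 = 518.

518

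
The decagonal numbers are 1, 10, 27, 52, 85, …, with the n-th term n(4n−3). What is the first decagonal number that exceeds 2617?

2626

Solve n(4n−3) > 2617 for integer n.
The largest n with value ≤ 2617 is 25 (since 2425 ≤ 2617 < 2626), so the first above is n = 26, value 2626.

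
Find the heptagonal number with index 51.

51·(5·51 − 3)/2 = 51·252/2 = 51·126 = 6426.

6426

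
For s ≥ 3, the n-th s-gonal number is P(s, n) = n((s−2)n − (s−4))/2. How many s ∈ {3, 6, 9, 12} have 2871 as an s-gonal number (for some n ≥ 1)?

1

s = 3: P(3, 75) = 2850 and P(3, 76) = 2926; 2871 is not s-gonal.
s = 6: P(6, 38) = 2850 and P(6, 39) = 3003; 2871 is not s-gonal.
s = 9: P(9, 29) = 2871. ✓
s = 12: P(12, 24) = 2784 and P(12, 25) = 3025; 2871 is not s-gonal.
Hits: s ∈ {9} → 1.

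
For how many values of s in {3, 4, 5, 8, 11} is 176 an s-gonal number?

2

s = 3: P(3, 18) = 171 and P(3, 19) = 190; 176 is not s-gonal.
s = 4: P(4, 13) = 169 and P(4, 14) = 196; 176 is not s-gonal.
s = 5: P(5, 11) = 176. ✓
s = 8: P(8, 8) = 176. ✓
s = 11: P(11, 6) = 141 and P(11, 7) = 196; 176 is not s-gonal.
Hits: s ∈ {5, 8} → 2.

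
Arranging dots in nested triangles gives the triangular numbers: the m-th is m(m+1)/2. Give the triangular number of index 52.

1378

The 52nd triangular number is n(n+1)/2 with n = 52.
52·53/2 = 2756/2 = 1378.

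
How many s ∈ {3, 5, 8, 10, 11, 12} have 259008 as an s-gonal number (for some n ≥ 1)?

1

s = 3: P(3, 719) = 258840 and P(3, 720) = 259560; 259008 is not s-gonal.
s = 5: P(5, 415) = 258130 and P(5, 416) = 259376; 259008 is not s-gonal.
s = 8: P(8, 294) = 258720 and P(8, 295) = 260485; 259008 is not s-gonal.
s = 10: P(10, 254) = 257302 and P(10, 255) = 259335; 259008 is not s-gonal.
s = 11: P(11, 240) = 258360 and P(11, 241) = 260521; 259008 is not s-gonal.
s = 12: P(12, 228) = 259008. ✓
Hits: s ∈ {12} → 1.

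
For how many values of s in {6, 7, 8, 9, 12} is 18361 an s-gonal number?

s = 6: P(6, 96) = 18336 and P(6, 97) = 18721; 18361 is not s-gonal.
s = 7: P(7, 86) = 18361. ✓
s = 8: P(8, 78) = 18096 and P(8, 79) = 18565; 18361 is not s-gonal.
s = 9: P(9, 72) = 17964 and P(9, 73) = 18469; 18361 is not s-gonal.
s = 12: P(12, 61) = 18361. ✓
Hits: s ∈ {7, 12} → 2.

2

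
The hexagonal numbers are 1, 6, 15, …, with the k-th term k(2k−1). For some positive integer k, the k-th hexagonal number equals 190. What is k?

Set n(2n−1) = 190, giving 2n² − n − 190 = 0.
The discriminant is 1 + 8·190 = 1521, and √1521 = 39.
So n = (1 + 39) / 4 = 40/4 = 10.
Check: 10·(2·10 − 1) = 190. ✓

10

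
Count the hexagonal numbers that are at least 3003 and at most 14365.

The n-th hexagonal number is n(2n−1).
Smallest index with value ≥ 3003: n = 39 (giving 3003).
Largest index with value ≤ 14365: n = 85 (giving 14365).
Indices 39 through 85: 47 terms.

47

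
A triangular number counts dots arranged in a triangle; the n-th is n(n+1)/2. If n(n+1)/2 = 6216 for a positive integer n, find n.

111

Set n(n+1)/2 = 6216, giving n² + n − 12432 = 0.
The discriminant is 1 + 8·6216 = 49729, and √49729 = 223.
So n = (-1 + 223) / 2 = 222/2 = 111.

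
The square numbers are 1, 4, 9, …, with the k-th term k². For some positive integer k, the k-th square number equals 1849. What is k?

We need n² = 1849, so n = √1849 = 43.

43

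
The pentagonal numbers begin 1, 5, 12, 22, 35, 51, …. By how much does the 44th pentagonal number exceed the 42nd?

257

44·(3·44 − 1)/2 = 2882 and 42·(3·42 − 1)/2 = 2625.
Difference: 2882 − 2625 = 257.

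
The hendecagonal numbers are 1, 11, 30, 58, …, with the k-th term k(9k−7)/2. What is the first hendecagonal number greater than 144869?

145170

Solve n(9n−7)/2 > 144869 for integer n.
The largest n with value ≤ 144869 is 179 (since 143558 ≤ 144869 < 145170), so the first above is n = 180, value 145170.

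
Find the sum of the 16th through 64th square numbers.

Σ_{i=16}^{64} i² = 89440 − 1240 = 88200.

88200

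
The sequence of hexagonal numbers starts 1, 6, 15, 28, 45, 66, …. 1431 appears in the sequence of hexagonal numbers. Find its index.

27

Set n(2n−1) = 1431, giving 2n² − n − 1431 = 0.
So n = (1 + 107) / 4 = 108/4 = 27.
Check: 27·(2·27 − 1) = 1431. ✓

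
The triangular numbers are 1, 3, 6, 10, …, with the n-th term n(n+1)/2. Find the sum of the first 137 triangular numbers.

Σ i(i+1)/2 = (Σi² + Σi) / 2 over i = 1..137.
Σi = 9453 and Σi² = 866525.
(1·866525 + 1·9453) / 2 = 875978/2 = 437989.

437989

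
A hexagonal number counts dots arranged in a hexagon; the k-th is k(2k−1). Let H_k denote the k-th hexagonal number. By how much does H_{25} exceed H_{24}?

Consecutive hexagonal numbers differ by 4n − 3: here 4·25 − 3 = 97.

97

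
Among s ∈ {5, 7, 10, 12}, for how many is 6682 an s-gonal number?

s = 5: P(5, 66) = 6501 and P(5, 67) = 6700; 6682 is not s-gonal.
s = 7: P(7, 52) = 6682. ✓
s = 10: P(10, 41) = 6601 and P(10, 42) = 6930; 6682 is not s-gonal.
s = 12: P(12, 36) = 6336 and P(12, 37) = 6697; 6682 is not s-gonal.
Hits: s ∈ {7} → 1.

1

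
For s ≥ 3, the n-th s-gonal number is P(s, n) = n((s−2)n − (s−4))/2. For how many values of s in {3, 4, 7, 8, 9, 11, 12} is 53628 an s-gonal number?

s = 3: P(3, 327) = 53628. ✓
s = 4: P(4, 231) = 53361 and P(4, 232) = 53824; 53628 is not s-gonal.
s = 7: P(7, 146) = 53071 and P(7, 147) = 53802; 53628 is not s-gonal.
s = 8: P(8, 134) = 53600 and P(8, 135) = 54405; 53628 is not s-gonal.
s = 9: P(9, 124) = 53506 and P(9, 125) = 54375; 53628 is not s-gonal.
s = 11: P(11, 109) = 53083 and P(11, 110) = 54065; 53628 is not s-gonal.
s = 12: P(12, 103) = 52633 and P(12, 104) = 53664; 53628 is not s-gonal.
Hits: s ∈ {3} → 1.

1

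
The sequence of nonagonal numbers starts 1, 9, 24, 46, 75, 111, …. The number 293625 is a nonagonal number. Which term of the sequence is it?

Set n(7n−5)/2 = 293625, giving 7n² − 5n − 587250 = 0.
The discriminant is 25 + 56·293625 = 16443025, and √16443025 = 4055.
So n = (5 + 4055) / 14 = 4060/14 = 290.
Check: 290·(7·290 − 5)/2 = 293625. ✓

290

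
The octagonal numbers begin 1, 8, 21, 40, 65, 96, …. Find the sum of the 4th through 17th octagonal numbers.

5019

Σ i(3i−2) = 3Σi² − 2Σi over i = 4..17.
Σi = 153 − 6 = 147 and Σi² = 1785 − 14 = 1771.
3·1771 − 2·147 = 5019.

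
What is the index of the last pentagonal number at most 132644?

Solve n(3n−1)/2 ≤ 132644 for integer n.
n = 297 gives 132165 ≤ 132644, while n = 298 gives 133057 > 132644; so the answer is index 297.

297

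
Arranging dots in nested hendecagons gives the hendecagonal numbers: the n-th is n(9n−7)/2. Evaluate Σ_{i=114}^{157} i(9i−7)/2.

3646390

Σ i(9i−7)/2 = (9Σi² − 7Σi) / 2 over i = 114..157.
Σi = 12403 − 6441 = 5962 and Σi² = 1302315 − 487369 = 814946.
(9·814946 − 7·5962) / 2 = 7292780/2 = 3646390.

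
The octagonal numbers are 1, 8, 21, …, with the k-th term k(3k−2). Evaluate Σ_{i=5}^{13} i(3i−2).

2205

Σ i(3i−2) = 3Σi² − 2Σi over i = 5..13.
Σi = 91 − 10 = 81 and Σi² = 819 − 30 = 789.
3·789 − 2·81 = 2205.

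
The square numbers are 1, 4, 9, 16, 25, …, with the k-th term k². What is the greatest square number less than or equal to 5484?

Solve n² ≤ 5484 for integer n.
n = 74 gives 5476 ≤ 5484, while n = 75 gives 5625 > 5484; so the answer is 5476.

5476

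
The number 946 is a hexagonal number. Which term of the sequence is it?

22

Set n(2n−1) = 946, giving 2n² − n − 946 = 0.
So n = (1 + 87) / 4 = 88/4 = 22.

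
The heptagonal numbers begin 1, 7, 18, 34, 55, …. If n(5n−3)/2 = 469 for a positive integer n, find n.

Set n(5n−3)/2 = 469, giving 5n² − 3n − 938 = 0.
The discriminant is 9 + 40·469 = 18769, and √18769 = 137.
So n = (3 + 137) / 10 = 140/10 = 14.
Check: 14·(5·14 − 3)/2 = 469. ✓

14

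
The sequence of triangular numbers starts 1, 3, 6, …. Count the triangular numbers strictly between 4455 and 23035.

121

The n-th triangular number is n(n+1)/2.
Smallest index with value > 4455: n = 94 (giving 4465).
Largest index with value < 23035: n = 214 (giving 23005).
Indices 94 through 214: 121 terms.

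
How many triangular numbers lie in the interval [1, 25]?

The n-th triangular number is n(n+1)/2.
Smallest index with value ≥ 1: n = 1 (giving 1).
Largest index with value ≤ 25: n = 6 (giving 21).
Indices 1 through 6: 6 terms.

6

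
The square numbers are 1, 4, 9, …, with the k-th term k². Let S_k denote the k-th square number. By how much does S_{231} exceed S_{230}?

461

n² − (n−1)² = 2n − 1, so 231² − 230² = 2·231 − 1 = 461.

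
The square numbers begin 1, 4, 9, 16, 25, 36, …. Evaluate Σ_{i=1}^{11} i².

Σ_{i=1}^{11} i² = 11·12·23/6 = 506.

506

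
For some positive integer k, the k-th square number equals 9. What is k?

3

We need n² = 9, so n = √9 = 3.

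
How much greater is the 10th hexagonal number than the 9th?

Consecutive hexagonal numbers differ by 4n − 3: here 4·10 − 3 = 37.

37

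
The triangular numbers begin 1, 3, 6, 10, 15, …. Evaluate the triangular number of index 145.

10585

145·146/2 = 21170/2 = 10585.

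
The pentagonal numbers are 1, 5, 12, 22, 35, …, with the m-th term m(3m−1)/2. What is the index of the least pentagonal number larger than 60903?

Solve n(3n−1)/2 > 60903 for integer n.
The largest n with value ≤ 60903 is 201 (since 60501 ≤ 60903 < 61105), so the first above is n = 202, value 61105.

202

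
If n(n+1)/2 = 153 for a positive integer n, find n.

17

Set n(n+1)/2 = 153, giving n² + n − 306 = 0.
The discriminant is 1 + 8·153 = 1225, and √1225 = 35.
So n = (-1 + 35) / 2 = 34/2 = 17.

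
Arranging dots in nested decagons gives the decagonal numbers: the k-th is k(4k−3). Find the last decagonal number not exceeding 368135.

366327

Solve n(4n−3) ≤ 368135 for integer n.
n = 303 gives 366327 ≤ 368135, while n = 304 gives 368752 > 368135; so the answer is 366327.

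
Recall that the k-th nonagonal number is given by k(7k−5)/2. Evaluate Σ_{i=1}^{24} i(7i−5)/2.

16400

Σ i(7i−5)/2 = (7Σi² − 5Σi) / 2 over i = 1..24.
Σi = 300 and Σi² = 4900.
(7·4900 − 5·300) / 2 = 32800/2 = 16400.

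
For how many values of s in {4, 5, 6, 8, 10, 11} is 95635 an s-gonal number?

s = 4: P(4, 309) = 95481 and P(4, 310) = 96100; 95635 is not s-gonal.
s = 5: P(5, 252) = 95130 and P(5, 253) = 95887; 95635 is not s-gonal.
s = 6: P(6, 218) = 94830 and P(6, 219) = 95703; 95635 is not s-gonal.
s = 8: P(8, 178) = 94696 and P(8, 179) = 95765; 95635 is not s-gonal.
s = 10: P(10, 155) = 95635. ✓
s = 11: P(11, 146) = 95411 and P(11, 147) = 96726; 95635 is not s-gonal.
Hits: s ∈ {10} → 1.

1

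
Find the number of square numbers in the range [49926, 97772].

89

The n-th square number is n².
Smallest index with value ≥ 49926: n = 224 (giving 50176).
Largest index with value ≤ 97772: n = 312 (giving 97344).
Indices 224 through 312: 89 terms.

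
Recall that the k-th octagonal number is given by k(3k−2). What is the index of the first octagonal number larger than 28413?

98

Solve n(3n−2) > 28413 for integer n.
The largest n with value ≤ 28413 is 97 (since 28033 ≤ 28413 < 28616), so the first above is n = 98, value 28616.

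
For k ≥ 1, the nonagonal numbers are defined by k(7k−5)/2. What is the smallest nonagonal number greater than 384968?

387279

Solve n(7n−5)/2 > 384968 for integer n.
The largest n with value ≤ 384968 is 332 (since 384954 ≤ 384968 < 387279), so the first above is n = 333, value 387279.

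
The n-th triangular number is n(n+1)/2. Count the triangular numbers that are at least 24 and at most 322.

The n-th triangular number is n(n+1)/2.
Smallest index with value ≥ 24: n = 7 (giving 28).
Largest index with value ≤ 322: n = 24 (giving 300).
Indices 7 through 24: 18 terms.

18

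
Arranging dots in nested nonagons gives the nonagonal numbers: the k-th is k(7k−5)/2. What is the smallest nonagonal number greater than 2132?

2301

Solve n(7n−5)/2 > 2132 for integer n.
The largest n with value ≤ 2132 is 25 (since 2125 ≤ 2132 < 2301), so the first above is n = 26, value 2301.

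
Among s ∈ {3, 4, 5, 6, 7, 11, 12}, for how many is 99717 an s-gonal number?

1

s = 3: P(3, 446) = 99681 and P(3, 447) = 100128; 99717 is not s-gonal.
s = 4: P(4, 315) = 99225 and P(4, 316) = 99856; 99717 is not s-gonal.
s = 5: P(5, 258) = 99717. ✓
s = 6: P(6, 223) = 99235 and P(6, 224) = 100128; 99717 is not s-gonal.
s = 7: P(7, 200) = 99700 and P(7, 201) = 100701; 99717 is not s-gonal.
s = 11: P(11, 149) = 99383 and P(11, 150) = 100725; 99717 is not s-gonal.
s = 12: P(12, 141) = 98841 and P(12, 142) = 100252; 99717 is not s-gonal.
Hits: s ∈ {5} → 1.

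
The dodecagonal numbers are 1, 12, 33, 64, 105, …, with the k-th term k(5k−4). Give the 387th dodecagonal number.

747297

The 387th dodecagonal number is n(5n−4) with n = 387.
387·(5·387 − 4) = 387·1931 = 747297.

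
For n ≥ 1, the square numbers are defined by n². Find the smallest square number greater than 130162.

Solve n² > 130162 for integer n.
The largest n with value ≤ 130162 is 360 (since 129600 ≤ 130162 < 130321), so the first above is n = 361, value 130321.

130321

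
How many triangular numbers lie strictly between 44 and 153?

8

The n-th triangular number is n(n+1)/2.
Smallest index with value > 44: n = 9 (giving 45).
Largest index with value < 153: n = 16 (giving 136).
Indices 9 through 16: 8 terms.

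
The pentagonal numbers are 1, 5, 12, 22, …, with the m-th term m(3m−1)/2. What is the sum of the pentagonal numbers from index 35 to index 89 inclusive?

Σ i(3i−1)/2 = (3Σi² − Σi) / 2 over i = 35..89.
Σi = 4005 − 595 = 3410 and Σi² = 238965 − 13685 = 225280.
(3·225280 − 1·3410) / 2 = 672430/2 = 336215.

336215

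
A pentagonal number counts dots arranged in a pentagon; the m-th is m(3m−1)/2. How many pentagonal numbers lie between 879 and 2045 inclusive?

13

The n-th pentagonal number is n(3n−1)/2.
Smallest index with value ≥ 879: n = 25 (giving 925).
Largest index with value ≤ 2045: n = 37 (giving 2035).
Indices 25 through 37: 13 terms.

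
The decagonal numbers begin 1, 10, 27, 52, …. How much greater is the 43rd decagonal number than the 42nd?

Consecutive decagonal numbers differ by 8n − 7: here 8·43 − 7 = 337.

337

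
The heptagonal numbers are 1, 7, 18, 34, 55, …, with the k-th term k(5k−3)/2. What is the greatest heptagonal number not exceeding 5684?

5452

Solve n(5n−3)/2 ≤ 5684 for integer n.
n = 47 gives 5452 ≤ 5684, while n = 48 gives 5688 > 5684; so the answer is 5452.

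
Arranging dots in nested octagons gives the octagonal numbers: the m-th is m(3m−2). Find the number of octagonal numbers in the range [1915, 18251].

53

The n-th octagonal number is n(3n−2).
Smallest index with value ≥ 1915: n = 26 (giving 1976).
Largest index with value ≤ 18251: n = 78 (giving 18096).
Indices 26 through 78: 53 terms.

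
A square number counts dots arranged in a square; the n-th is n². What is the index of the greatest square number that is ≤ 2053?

45

Solve n² ≤ 2053 for integer n.
n = 45 gives 2025 ≤ 2053, while n = 46 gives 2116 > 2053; so the answer is index 45.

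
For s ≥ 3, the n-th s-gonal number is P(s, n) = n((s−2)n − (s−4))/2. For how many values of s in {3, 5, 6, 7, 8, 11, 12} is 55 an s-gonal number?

s = 3: P(3, 10) = 55. ✓
s = 5: P(5, 6) = 51 and P(5, 7) = 70; 55 is not s-gonal.
s = 6: P(6, 5) = 45 and P(6, 6) = 66; 55 is not s-gonal.
s = 7: P(7, 5) = 55. ✓
s = 8: P(8, 4) = 40 and P(8, 5) = 65; 55 is not s-gonal.
s = 11: P(11, 3) = 30 and P(11, 4) = 58; 55 is not s-gonal.
s = 12: P(12, 3) = 33 and P(12, 4) = 64; 55 is not s-gonal.
Hits: s ∈ {3, 7} → 2.

2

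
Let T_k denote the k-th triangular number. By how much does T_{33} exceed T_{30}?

33·34/2 = 561 and 30·31/2 = 465.
Difference: 561 − 465 = 96.

96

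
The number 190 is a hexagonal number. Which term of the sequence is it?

Set n(2n−1) = 190, giving 2n² − n − 190 = 0.
The discriminant is 1 + 8·190 = 1521, and √1521 = 39.
So n = (1 + 39) / 4 = 40/4 = 10.
Check: 10·(2·10 − 1) = 190. ✓

10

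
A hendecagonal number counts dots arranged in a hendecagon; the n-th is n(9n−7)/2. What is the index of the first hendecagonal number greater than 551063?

351

Solve n(9n−7)/2 > 551063 for integer n.
The largest n with value ≤ 551063 is 350 (since 550025 ≤ 551063 < 553176), so the first above is n = 351, value 553176.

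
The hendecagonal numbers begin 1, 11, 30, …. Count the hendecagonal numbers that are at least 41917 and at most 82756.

The n-th hendecagonal number is n(9n−7)/2.
Smallest index with value ≥ 41917: n = 97 (giving 42001).
Largest index with value ≤ 82756: n = 136 (giving 82756).
Indices 97 through 136: 40 terms.

40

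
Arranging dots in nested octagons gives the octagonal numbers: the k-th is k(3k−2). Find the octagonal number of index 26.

1976

The 26th octagonal number is n(3n−2) with n = 26.
26·(3·26 − 2) = 26·76 = 1976.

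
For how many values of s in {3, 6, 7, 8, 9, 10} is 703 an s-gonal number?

2

s = 3: P(3, 37) = 703. ✓
s = 6: P(6, 19) = 703. ✓
s = 7: P(7, 17) = 697 and P(7, 18) = 783; 703 is not s-gonal.
s = 8: P(8, 15) = 645 and P(8, 16) = 736; 703 is not s-gonal.
s = 9: P(9, 14) = 651 and P(9, 15) = 750; 703 is not s-gonal.
s = 10: P(10, 13) = 637 and P(10, 14) = 742; 703 is not s-gonal.
Hits: s ∈ {3, 6} → 2.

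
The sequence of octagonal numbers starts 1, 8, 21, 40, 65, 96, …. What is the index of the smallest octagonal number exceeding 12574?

66

Solve n(3n−2) > 12574 for integer n.
The largest n with value ≤ 12574 is 65 (since 12545 ≤ 12574 < 12936), so the first above is n = 66, value 12936.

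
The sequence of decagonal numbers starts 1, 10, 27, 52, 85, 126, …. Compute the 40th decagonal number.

The 40th decagonal number is n(4n−3) with n = 40.
40·(4·40 − 3) = 40·157 = 6280.

6280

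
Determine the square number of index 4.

4² = 16.

16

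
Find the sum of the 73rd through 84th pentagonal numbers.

110664

Σ i(3i−1)/2 = (3Σi² − Σi) / 2 over i = 73..84.
Σi = 3570 − 2628 = 942 and Σi² = 201110 − 127020 = 74090.
(3·74090 − 1·942) / 2 = 221328/2 = 110664.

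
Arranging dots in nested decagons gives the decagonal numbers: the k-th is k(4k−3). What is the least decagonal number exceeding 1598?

Solve n(4n−3) > 1598 for integer n.
The largest n with value ≤ 1598 is 20 (since 1540 ≤ 1598 < 1701), so the first above is n = 21, value 1701.

1701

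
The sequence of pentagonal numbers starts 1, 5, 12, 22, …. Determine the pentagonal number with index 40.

2380

The 40th pentagonal number is n(3n−1)/2 with n = 40.
40·(3·40 − 1)/2 = 40·119/2 = 2380.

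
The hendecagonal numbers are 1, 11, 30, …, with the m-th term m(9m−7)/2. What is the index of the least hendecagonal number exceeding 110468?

Solve n(9n−7)/2 > 110468 for integer n.
The largest n with value ≤ 110468 is 157 (since 110371 ≤ 110468 < 111785), so the first above is n = 158, value 111785.

158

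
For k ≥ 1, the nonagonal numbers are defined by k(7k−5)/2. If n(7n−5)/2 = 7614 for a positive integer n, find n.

47

Set n(7n−5)/2 = 7614, giving 7n² − 5n − 15228 = 0.
The discriminant is 25 + 56·7614 = 426409, and √426409 = 653.
So n = (5 + 653) / 14 = 658/14 = 47.
Check: 47·(7·47 − 5)/2 = 7614. ✓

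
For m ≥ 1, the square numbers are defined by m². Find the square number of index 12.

144

The 12th square number is n² with n = 12.
12² = 144.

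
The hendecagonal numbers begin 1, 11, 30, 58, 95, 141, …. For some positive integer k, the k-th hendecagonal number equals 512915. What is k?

338

Set n(9n−7)/2 = 512915, giving 9n² − 7n − 1025830 = 0.
The discriminant is 49 + 72·512915 = 36929929, and √36929929 = 6077.
So n = (7 + 6077) / 18 = 6084/18 = 338.
Check: 338·(9·338 − 7)/2 = 512915. ✓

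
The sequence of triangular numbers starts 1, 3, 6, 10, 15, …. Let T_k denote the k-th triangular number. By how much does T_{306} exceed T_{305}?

Consecutive triangular numbers differ by n: T_{306} − T_{305} = 306.

306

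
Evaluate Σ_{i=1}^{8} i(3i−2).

Σ i(3i−2) = 3Σi² − 2Σi over i = 1..8.
Σi = 36 and Σi² = 204.
3·204 − 2·36 = 540.

540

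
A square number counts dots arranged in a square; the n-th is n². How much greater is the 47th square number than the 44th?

47² = 2209 and 44² = 1936.
Difference: 2209 − 1936 = 273.

273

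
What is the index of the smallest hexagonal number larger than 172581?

295

Solve n(2n−1) > 172581 for integer n.
The largest n with value ≤ 172581 is 294 (since 172578 ≤ 172581 < 173755), so the first above is n = 295, value 173755.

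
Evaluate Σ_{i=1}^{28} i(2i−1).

Σ i(2i−1) = 2Σi² − Σi over i = 1..28.
Σi = 406 and Σi² = 7714.
2·7714 − 1·406 = 15022.

15022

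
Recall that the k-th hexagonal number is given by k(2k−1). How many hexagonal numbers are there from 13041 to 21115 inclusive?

The n-th hexagonal number is n(2n−1).
Smallest index with value ≥ 13041: n = 81 (giving 13041).
Largest index with value ≤ 21115: n = 103 (giving 21115).
Indices 81 through 103: 23 terms.

23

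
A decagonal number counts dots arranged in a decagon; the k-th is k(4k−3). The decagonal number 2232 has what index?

Set n(4n−3) = 2232, giving 4n² − 3n − 2232 = 0.
The discriminant is 9 + 16·2232 = 35721, and √35721 = 189.
So n = (3 + 189) / 8 = 192/8 = 24.
Check: 24·(4·24 − 3) = 2232. ✓

24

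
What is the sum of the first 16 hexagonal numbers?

2856

Σ i(2i−1) = 2Σi² − Σi over i = 1..16.
Σi = 136 and Σi² = 1496.
2·1496 − 1·136 = 2856.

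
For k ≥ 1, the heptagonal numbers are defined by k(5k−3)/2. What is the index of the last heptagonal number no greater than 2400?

Solve n(5n−3)/2 ≤ 2400 for integer n.
n = 31 gives 2356 ≤ 2400, while n = 32 gives 2512 > 2400; so the answer is index 31.

31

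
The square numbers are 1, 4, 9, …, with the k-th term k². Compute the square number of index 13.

169

13² = 169.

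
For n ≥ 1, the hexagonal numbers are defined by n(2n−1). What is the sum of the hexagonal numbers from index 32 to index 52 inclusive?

74746

Σ i(2i−1) = 2Σi² − Σi over i = 32..52.
Σi = 1378 − 496 = 882 and Σi² = 48230 − 10416 = 37814.
2·37814 − 1·882 = 74746.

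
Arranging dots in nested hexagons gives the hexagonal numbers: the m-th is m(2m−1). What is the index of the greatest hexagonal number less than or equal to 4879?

Solve n(2n−1) ≤ 4879 for integer n.
n = 49 gives 4753 ≤ 4879, while n = 50 gives 4950 > 4879; so the answer is index 49.

49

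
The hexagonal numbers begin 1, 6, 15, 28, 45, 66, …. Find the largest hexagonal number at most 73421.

Solve n(2n−1) ≤ 73421 for integer n.
n = 191 gives 72771 ≤ 73421, while n = 192 gives 73536 > 73421; so the answer is 72771.

72771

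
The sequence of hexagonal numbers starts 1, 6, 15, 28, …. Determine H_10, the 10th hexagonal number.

The 10th hexagonal number is n(2n−1) with n = 10.
10·(2·10 − 1) = 10·19 = 190.

190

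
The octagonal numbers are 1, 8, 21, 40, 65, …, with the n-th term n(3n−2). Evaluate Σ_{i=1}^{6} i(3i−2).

Σ i(3i−2) = 3Σi² − 2Σi over i = 1..6.
Σi = 21 and Σi² = 91.
3·91 − 2·21 = 231.

231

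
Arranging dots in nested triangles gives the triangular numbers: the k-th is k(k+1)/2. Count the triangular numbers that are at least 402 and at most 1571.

28

The n-th triangular number is n(n+1)/2.
Smallest index with value ≥ 402: n = 28 (giving 406).
Largest index with value ≤ 1571: n = 55 (giving 1540).
Indices 28 through 55: 28 terms.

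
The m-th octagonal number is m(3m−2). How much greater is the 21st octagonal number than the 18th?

21·(3·21 − 2) = 1281 and 18·(3·18 − 2) = 936.
Difference: 1281 − 936 = 345.

345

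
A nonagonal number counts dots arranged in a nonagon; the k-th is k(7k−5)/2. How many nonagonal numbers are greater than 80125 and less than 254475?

The n-th nonagonal number is n(7n−5)/2.
Smallest index with value > 80125: n = 152 (giving 80484).
Largest index with value < 254475: n = 269 (giving 252591).
Indices 152 through 269: 118 terms.

118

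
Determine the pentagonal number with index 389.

226787

The 389th pentagonal number is n(3n−1)/2 with n = 389.
389·(3·389 − 1)/2 = 389·1166/2 = 389·583 = 226787.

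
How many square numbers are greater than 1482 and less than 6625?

The n-th square number is n².
Smallest index with value > 1482: n = 39 (giving 1521).
Largest index with value < 6625: n = 81 (giving 6561).
Indices 39 through 81: 43 terms.

43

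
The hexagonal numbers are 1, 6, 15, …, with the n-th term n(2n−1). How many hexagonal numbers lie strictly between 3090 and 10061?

The n-th hexagonal number is n(2n−1).
Smallest index with value > 3090: n = 40 (giving 3160).
Largest index with value < 10061: n = 71 (giving 10011).
Indices 40 through 71: 32 terms.

32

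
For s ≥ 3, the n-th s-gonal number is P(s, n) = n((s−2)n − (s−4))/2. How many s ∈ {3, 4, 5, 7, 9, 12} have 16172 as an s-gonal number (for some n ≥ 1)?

1

s = 3: P(3, 179) = 16110 and P(3, 180) = 16290; 16172 is not s-gonal.
s = 4: P(4, 127) = 16129 and P(4, 128) = 16384; 16172 is not s-gonal.
s = 5: P(5, 104) = 16172. ✓
s = 7: P(7, 80) = 15880 and P(7, 81) = 16281; 16172 is not s-gonal.
s = 9: P(9, 68) = 16014 and P(9, 69) = 16491; 16172 is not s-gonal.
s = 12: P(12, 57) = 16017 and P(12, 58) = 16588; 16172 is not s-gonal.
Hits: s ∈ {5} → 1.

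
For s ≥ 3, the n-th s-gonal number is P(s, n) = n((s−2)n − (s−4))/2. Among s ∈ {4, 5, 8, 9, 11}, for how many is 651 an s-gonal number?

s = 4: P(4, 25) = 625 and P(4, 26) = 676; 651 is not s-gonal.
s = 5: P(5, 21) = 651. ✓
s = 8: P(8, 15) = 645 and P(8, 16) = 736; 651 is not s-gonal.
s = 9: P(9, 14) = 651. ✓
s = 11: P(11, 12) = 606 and P(11, 13) = 715; 651 is not s-gonal.
Hits: s ∈ {5, 9} → 2.

2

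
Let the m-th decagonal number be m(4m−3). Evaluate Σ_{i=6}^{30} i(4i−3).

36250

Σ i(4i−3) = 4Σi² − 3Σi over i = 6..30.
Σi = 465 − 15 = 450 and Σi² = 9455 − 55 = 9400.
4·9400 − 3·450 = 36250.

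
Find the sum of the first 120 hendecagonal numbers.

Σ i(9i−7)/2 = (9Σi² − 7Σi) / 2 over i = 1..120.
Σi = 7260 and Σi² = 583220.
(9·583220 − 7·7260) / 2 = 5198160/2 = 2599080.

2599080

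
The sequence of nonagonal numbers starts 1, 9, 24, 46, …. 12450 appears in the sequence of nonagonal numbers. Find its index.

Set n(7n−5)/2 = 12450, giving 7n² − 5n − 24900 = 0.
The discriminant is 25 + 56·12450 = 697225, and √697225 = 835.
So n = (5 + 835) / 14 = 840/14 = 60.

60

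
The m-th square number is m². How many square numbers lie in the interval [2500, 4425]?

The n-th square number is n².
Smallest index with value ≥ 2500: n = 50 (giving 2500).
Largest index with value ≤ 4425: n = 66 (giving 4356).
Indices 50 through 66: 17 terms.

17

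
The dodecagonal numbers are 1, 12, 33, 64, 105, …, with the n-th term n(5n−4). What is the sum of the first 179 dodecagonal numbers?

9574710

Σ i(5i−4) = 5Σi² − 4Σi over i = 1..179.
Σi = 16110 and Σi² = 1927830.
5·1927830 − 4·16110 = 9574710.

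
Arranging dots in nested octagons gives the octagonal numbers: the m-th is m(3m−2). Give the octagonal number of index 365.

The 365th octagonal number is n(3n−2) with n = 365.
365·(3·365 − 2) = 365·1093 = 398945.

398945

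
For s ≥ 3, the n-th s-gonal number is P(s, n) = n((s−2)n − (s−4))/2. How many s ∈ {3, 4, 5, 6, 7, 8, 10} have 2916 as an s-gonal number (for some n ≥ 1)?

s = 3: P(3, 75) = 2850 and P(3, 76) = 2926; 2916 is not s-gonal.
s = 4: P(4, 54) = 2916. ✓
s = 5: P(5, 44) = 2882 and P(5, 45) = 3015; 2916 is not s-gonal.
s = 6: P(6, 38) = 2850 and P(6, 39) = 3003; 2916 is not s-gonal.
s = 7: P(7, 34) = 2839 and P(7, 35) = 3010; 2916 is not s-gonal.
s = 8: P(8, 31) = 2821 and P(8, 32) = 3008; 2916 is not s-gonal.
s = 10: P(10, 27) = 2835 and P(10, 28) = 3052; 2916 is not s-gonal.
Hits: s ∈ {4} → 1.

1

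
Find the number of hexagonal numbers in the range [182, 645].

The n-th hexagonal number is n(2n−1).
Smallest index with value ≥ 182: n = 10 (giving 190).
Largest index with value ≤ 645: n = 18 (giving 630).
Indices 10 through 18: 9 terms.

9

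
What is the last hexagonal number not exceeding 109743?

Solve n(2n−1) ≤ 109743 for integer n.
n = 234 gives 109278 ≤ 109743, while n = 235 gives 110215 > 109743; so the answer is 109278.

109278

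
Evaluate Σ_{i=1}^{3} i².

14

Σ_{i=1}^{3} i² = 3·4·7/6 = 14.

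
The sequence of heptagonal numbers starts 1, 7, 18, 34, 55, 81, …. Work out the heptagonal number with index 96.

The 96th heptagonal number is n(5n−3)/2 with n = 96.
96·(5·96 − 3)/2 = 96·477/2 = 22896.

22896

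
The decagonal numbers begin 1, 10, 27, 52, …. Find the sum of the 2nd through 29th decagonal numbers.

Σ i(4i−3) = 4Σi² − 3Σi over i = 2..29.
Σi = 435 − 1 = 434 and Σi² = 8555 − 1 = 8554.
4·8554 − 3·434 = 32914.

32914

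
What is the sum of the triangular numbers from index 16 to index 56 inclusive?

30176

Σ i(i+1)/2 = (Σi² + Σi) / 2 over i = 16..56.
Σi = 1596 − 120 = 1476 and Σi² = 60116 − 1240 = 58876.
(1·58876 + 1·1476) / 2 = 60352/2 = 30176.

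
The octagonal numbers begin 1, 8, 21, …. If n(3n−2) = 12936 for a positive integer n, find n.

Set n(3n−2) = 12936, giving 3n² − 2n − 12936 = 0.
The discriminant is 4 + 12·12936 = 155236, and √155236 = 394.
So n = (2 + 394) / 6 = 396/6 = 66.

66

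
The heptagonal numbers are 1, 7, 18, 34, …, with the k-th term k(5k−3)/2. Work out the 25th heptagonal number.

The 25th heptagonal number is n(5n−3)/2 with n = 25.
25·(5·25 − 3)/2 = 25·122/2 = 25·61 = 1525.

1525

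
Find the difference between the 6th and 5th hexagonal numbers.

21

Consecutive hexagonal numbers differ by 4n − 3: here 4·6 − 3 = 21.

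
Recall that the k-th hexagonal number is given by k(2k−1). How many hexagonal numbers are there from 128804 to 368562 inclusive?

175

The n-th hexagonal number is n(2n−1).
Smallest index with value ≥ 128804: n = 255 (giving 129795).
Largest index with value ≤ 368562: n = 429 (giving 367653).
Indices 255 through 429: 175 terms.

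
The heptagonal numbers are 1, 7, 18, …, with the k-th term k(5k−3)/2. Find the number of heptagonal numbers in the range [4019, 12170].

30

The n-th heptagonal number is n(5n−3)/2.
Smallest index with value ≥ 4019: n = 41 (giving 4141).
Largest index with value ≤ 12170: n = 70 (giving 12145).
Indices 41 through 70: 30 terms.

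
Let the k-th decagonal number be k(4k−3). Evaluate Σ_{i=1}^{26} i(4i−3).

23751

Σ i(4i−3) = 4Σi² − 3Σi over i = 1..26.
Σi = 351 and Σi² = 6201.
4·6201 − 3·351 = 23751.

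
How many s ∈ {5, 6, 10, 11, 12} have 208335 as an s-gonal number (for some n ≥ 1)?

s = 5: P(5, 372) = 207390 and P(5, 373) = 208507; 208335 is not s-gonal.
s = 6: P(6, 323) = 208335. ✓
s = 10: P(10, 228) = 207252 and P(10, 229) = 209077; 208335 is not s-gonal.
s = 11: P(11, 215) = 207260 and P(11, 216) = 209196; 208335 is not s-gonal.
s = 12: P(12, 204) = 207264 and P(12, 205) = 209305; 208335 is not s-gonal.
Hits: s ∈ {6} → 1.

1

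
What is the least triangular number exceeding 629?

Solve n(n+1)/2 > 629 for integer n.
The largest n with value ≤ 629 is 34 (since 595 ≤ 629 < 630), so the first above is n = 35, value 630.

630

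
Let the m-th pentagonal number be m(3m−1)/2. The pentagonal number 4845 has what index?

Set n(3n−1)/2 = 4845, giving 3n² − n − 9690 = 0.
So n = (1 + 341) / 6 = 342/6 = 57.

57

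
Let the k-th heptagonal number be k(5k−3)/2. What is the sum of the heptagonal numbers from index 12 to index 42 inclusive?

61442

Σ i(5i−3)/2 = (5Σi² − 3Σi) / 2 over i = 12..42.
Σi = 903 − 66 = 837 and Σi² = 25585 − 506 = 25079.
(5·25079 − 3·837) / 2 = 122884/2 = 61442.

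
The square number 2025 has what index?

45

We need n² = 2025, so n = √2025 = 45.
Check: 45² = 2025. ✓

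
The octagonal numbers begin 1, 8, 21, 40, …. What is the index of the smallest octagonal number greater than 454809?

Solve n(3n−2) > 454809 for integer n.
The largest n with value ≤ 454809 is 389 (since 453185 ≤ 454809 < 455520), so the first above is n = 390, value 455520.

390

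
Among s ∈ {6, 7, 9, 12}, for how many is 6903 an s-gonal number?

s = 6: P(6, 59) = 6903. ✓
s = 7: P(7, 52) = 6682 and P(7, 53) = 6943; 6903 is not s-gonal.
s = 9: P(9, 44) = 6666 and P(9, 45) = 6975; 6903 is not s-gonal.
s = 12: P(12, 37) = 6697 and P(12, 38) = 7068; 6903 is not s-gonal.
Hits: s ∈ {6} → 1.

1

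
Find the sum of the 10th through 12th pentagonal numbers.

531

Σ i(3i−1)/2 = (3Σi² − Σi) / 2 over i = 10..12.
Σi = 78 − 45 = 33 and Σi² = 650 − 285 = 365.
(3·365 − 1·33) / 2 = 1062/2 = 531.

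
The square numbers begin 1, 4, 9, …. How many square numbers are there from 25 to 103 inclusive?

The n-th square number is n².
Smallest index with value ≥ 25: n = 5 (giving 25).
Largest index with value ≤ 103: n = 10 (giving 100).
Indices 5 through 10: 6 terms.

6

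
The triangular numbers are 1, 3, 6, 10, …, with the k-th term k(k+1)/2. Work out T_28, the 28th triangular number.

406

The 28th triangular number is n(n+1)/2 with n = 28.
28·29/2 = 812/2 = 406.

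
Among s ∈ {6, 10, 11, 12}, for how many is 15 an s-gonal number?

s = 6: P(6, 3) = 15. ✓
s = 10: P(10, 2) = 10 and P(10, 3) = 27; 15 is not s-gonal.
s = 11: P(11, 2) = 11 and P(11, 3) = 30; 15 is not s-gonal.
s = 12: P(12, 2) = 12 and P(12, 3) = 33; 15 is not s-gonal.
Hits: s ∈ {6} → 1.

1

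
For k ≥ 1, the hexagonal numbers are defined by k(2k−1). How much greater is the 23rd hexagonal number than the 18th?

23·(2·23 − 1) = 1035 and 18·(2·18 − 1) = 630.
Difference: 1035 − 630 = 405.

405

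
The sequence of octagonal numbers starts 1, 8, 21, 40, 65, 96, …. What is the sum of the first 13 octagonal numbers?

Σ i(3i−2) = 3Σi² − 2Σi over i = 1..13.
Σi = 91 and Σi² = 819.
3·819 − 2·91 = 2275.

2275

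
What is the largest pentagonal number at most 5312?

Solve n(3n−1)/2 ≤ 5312 for integer n.
n = 59 gives 5192 ≤ 5312, while n = 60 gives 5370 > 5312; so the answer is 5192.

5192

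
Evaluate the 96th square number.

9216

The 96th square number is n² with n = 96.
96² = 9216.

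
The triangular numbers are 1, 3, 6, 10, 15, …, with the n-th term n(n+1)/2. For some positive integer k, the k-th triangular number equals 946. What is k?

43

Set n(n+1)/2 = 946, giving n² + n − 1892 = 0.
So n = (-1 + 87) / 2 = 86/2 = 43.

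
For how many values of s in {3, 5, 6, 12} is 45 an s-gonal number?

2

s = 3: P(3, 9) = 45. ✓
s = 5: P(5, 5) = 35 and P(5, 6) = 51; 45 is not s-gonal.
s = 6: P(6, 5) = 45. ✓
s = 12: P(12, 3) = 33 and P(12, 4) = 64; 45 is not s-gonal.
Hits: s ∈ {3, 6} → 2.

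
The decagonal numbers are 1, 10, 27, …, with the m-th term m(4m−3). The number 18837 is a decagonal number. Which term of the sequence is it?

Set n(4n−3) = 18837, giving 4n² − 3n − 18837 = 0.
The discriminant is 9 + 16·18837 = 301401, and √301401 = 549.
So n = (3 + 549) / 8 = 552/8 = 69.
Check: 69·(4·69 − 3) = 18837. ✓

69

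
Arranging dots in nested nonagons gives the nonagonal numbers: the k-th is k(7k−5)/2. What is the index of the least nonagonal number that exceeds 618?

14

Solve n(7n−5)/2 > 618 for integer n.
The largest n with value ≤ 618 is 13 (since 559 ≤ 618 < 651), so the first above is n = 14, value 651.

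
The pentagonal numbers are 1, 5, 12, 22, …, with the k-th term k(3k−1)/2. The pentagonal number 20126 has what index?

116

Set n(3n−1)/2 = 20126, giving 3n² − n − 40252 = 0.
The discriminant is 1 + 24·20126 = 483025, and √483025 = 695.
So n = (1 + 695) / 6 = 696/6 = 116.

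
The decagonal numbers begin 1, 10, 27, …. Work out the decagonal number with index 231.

The 231st decagonal number is n(4n−3) with n = 231.
231·(4·231 − 3) = 231·921 = 212751.

212751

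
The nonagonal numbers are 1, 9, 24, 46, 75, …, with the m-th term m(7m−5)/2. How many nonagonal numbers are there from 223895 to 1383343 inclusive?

The n-th nonagonal number is n(7n−5)/2.
Smallest index with value ≥ 223895: n = 254 (giving 225171).
Largest index with value ≤ 1383343: n = 629 (giving 1383171).
Indices 254 through 629: 376 terms.

376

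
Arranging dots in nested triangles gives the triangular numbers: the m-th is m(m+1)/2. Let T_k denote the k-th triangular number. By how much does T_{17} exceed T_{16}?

17

Consecutive triangular numbers differ by n: T_{17} − T_{16} = 17.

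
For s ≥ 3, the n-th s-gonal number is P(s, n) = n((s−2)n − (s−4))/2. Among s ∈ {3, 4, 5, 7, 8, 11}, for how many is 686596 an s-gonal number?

1

s = 3: P(3, 1171) = 686206 and P(3, 1172) = 687378; 686596 is not s-gonal.
s = 4: P(4, 828) = 685584 and P(4, 829) = 687241; 686596 is not s-gonal.
s = 5: P(5, 676) = 685126 and P(5, 677) = 687155; 686596 is not s-gonal.
s = 7: P(7, 524) = 685654 and P(7, 525) = 688275; 686596 is not s-gonal.
s = 8: P(8, 478) = 684496 and P(8, 479) = 687365; 686596 is not s-gonal.
s = 11: P(11, 391) = 686596. ✓
Hits: s ∈ {11} → 1.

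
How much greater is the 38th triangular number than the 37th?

Consecutive triangular numbers differ by n: T_{38} − T_{37} = 38.

38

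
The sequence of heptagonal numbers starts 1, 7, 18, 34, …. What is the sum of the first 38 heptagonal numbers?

46436

Σ i(5i−3)/2 = (5Σi² − 3Σi) / 2 over i = 1..38.
Σi = 741 and Σi² = 19019.
(5·19019 − 3·741) / 2 = 92872/2 = 46436.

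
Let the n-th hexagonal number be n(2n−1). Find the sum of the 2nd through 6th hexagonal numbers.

Σ i(2i−1) = 2Σi² − Σi over i = 2..6.
Σi = 21 − 1 = 20 and Σi² = 91 − 1 = 90.
2·90 − 1·20 = 160.

160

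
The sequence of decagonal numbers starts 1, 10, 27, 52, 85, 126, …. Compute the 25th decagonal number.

25·(4·25 − 3) = 25·97 = 2425.

2425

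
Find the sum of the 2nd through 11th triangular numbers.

285

Σ i(i+1)/2 = (Σi² + Σi) / 2 over i = 2..11.
Σi = 66 − 1 = 65 and Σi² = 506 − 1 = 505.
(1·505 + 1·65) / 2 = 570/2 = 285.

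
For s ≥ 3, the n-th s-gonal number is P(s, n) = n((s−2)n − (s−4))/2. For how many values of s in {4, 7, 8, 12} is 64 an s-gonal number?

2

s = 4: P(4, 8) = 64. ✓
s = 7: P(7, 5) = 55 and P(7, 6) = 81; 64 is not s-gonal.
s = 8: P(8, 4) = 40 and P(8, 5) = 65; 64 is not s-gonal.
s = 12: P(12, 4) = 64. ✓
Hits: s ∈ {4, 12} → 2.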